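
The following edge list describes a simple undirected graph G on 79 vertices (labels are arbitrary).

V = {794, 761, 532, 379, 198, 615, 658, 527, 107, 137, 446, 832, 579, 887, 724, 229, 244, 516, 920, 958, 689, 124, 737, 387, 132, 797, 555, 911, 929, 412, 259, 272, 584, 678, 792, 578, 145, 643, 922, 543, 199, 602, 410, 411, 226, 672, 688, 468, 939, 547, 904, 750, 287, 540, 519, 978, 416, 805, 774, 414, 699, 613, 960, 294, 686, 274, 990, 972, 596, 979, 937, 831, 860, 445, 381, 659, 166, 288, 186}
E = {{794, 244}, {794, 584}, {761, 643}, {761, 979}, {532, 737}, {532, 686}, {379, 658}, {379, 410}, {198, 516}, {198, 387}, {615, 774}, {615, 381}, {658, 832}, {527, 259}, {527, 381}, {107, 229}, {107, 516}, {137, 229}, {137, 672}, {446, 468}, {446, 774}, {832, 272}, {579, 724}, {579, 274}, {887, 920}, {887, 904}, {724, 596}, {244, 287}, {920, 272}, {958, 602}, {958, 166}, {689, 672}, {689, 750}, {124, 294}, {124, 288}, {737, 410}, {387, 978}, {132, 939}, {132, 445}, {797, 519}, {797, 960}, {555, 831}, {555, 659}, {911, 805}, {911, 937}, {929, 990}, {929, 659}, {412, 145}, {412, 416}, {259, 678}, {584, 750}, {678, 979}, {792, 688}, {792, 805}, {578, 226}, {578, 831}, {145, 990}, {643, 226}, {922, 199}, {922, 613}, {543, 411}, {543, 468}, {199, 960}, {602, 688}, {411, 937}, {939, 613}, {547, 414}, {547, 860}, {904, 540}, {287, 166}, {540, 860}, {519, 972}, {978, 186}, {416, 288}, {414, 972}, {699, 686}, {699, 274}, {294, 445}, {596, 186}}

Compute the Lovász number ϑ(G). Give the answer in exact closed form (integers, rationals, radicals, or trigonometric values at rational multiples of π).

deg(724) = 2; N(724) = {579, 596}.
N(774) = {615, 446}, |N(774)| = 2.
N(410) = {379, 737}, |N(410)| = 2.
Vertex 259 has 2 neighbors: 527, 678.
79-vertex 2-regular graph: the odd cycle C_{79}.
The 40 distinct eigenvalues: [2.0, 1.994, 1.975, 1.943, 1.9, 1.844, 1.777, 1.698, 1.609, 1.509, 1.4, 1.282, 1.156, 1.023, 0.883, 0.738, 0.588, 0.434, 0.277, 0.119, -0.04, -0.199, -0.356, -0.511, -0.663, -0.811, -0.954, -1.09, -1.22, -1.342, -1.456, -1.56, -1.655, -1.739, -1.812, -1.873, -1.923, -1.961, -1.986, -1.998].
−79·(-2*cos(pi/79)) / ((2)−(-2*cos(pi/79))) = 79*cos(pi/79)/(cos(pi/79) + 1) = ϑ(G).
Numerically 39.484379420.
Lovász sandwich 39 ≤ 79*cos(pi/79)/(cos(pi/79) + 1) ≤ 40: both strict.

79*cos(pi/79)/(cos(pi/79) + 1)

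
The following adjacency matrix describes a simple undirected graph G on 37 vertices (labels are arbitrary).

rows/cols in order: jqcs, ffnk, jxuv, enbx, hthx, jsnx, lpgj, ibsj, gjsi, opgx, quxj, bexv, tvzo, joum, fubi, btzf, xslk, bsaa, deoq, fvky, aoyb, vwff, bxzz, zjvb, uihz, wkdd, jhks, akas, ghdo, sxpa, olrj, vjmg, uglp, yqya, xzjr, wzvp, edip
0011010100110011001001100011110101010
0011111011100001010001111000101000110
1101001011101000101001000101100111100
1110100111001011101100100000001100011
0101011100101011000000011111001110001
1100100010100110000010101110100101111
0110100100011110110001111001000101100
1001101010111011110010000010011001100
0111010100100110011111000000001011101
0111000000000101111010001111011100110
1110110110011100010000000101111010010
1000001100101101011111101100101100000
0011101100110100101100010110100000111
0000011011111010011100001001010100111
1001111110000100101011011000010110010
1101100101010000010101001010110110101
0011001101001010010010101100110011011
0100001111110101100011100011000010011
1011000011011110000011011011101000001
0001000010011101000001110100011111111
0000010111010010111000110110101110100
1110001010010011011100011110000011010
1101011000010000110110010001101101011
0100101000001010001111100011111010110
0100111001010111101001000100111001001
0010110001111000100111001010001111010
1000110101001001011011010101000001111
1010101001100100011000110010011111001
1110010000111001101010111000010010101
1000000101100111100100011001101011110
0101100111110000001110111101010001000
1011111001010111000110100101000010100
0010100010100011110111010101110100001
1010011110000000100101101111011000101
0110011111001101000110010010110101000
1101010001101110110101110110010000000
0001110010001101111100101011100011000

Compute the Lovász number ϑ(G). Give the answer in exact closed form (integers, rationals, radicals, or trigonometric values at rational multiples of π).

sqrt(37)

deg(enbx) = 18; N(enbx) = {jqcs, ffnk, jxuv, hthx, ibsj, gjsi, opgx, tvzo, fubi, btzf, xslk, deoq, fvky, bxzz, olrj, vjmg, wzvp, edip}.
Vertex wkdd has 18 neighbors: jxuv, hthx, jsnx, opgx, quxj, bexv, tvzo, xslk, fvky, aoyb, vwff, uihz, jhks, olrj, vjmg, uglp, yqya, wzvp.
N(jqcs) = {jxuv, enbx, jsnx, ibsj, quxj, bexv, fubi, btzf, deoq, vwff, bxzz, jhks, akas, ghdo, sxpa, vjmg, yqya, wzvp}, |N(jqcs)| = 18.
Vertex edip has 18 neighbors: enbx, hthx, jsnx, gjsi, tvzo, joum, btzf, xslk, bsaa, deoq, fvky, bxzz, uihz, jhks, akas, ghdo, uglp, yqya.
deg(v) = 18 for all v (|V|=37); Paley(37): SR with (k,λ,μ)=(18,8,9).
A has 3 distinct eigenvalues ≈ [18.0, 2.541381, -3.541381].
λ_max=18, λ_min=-sqrt(37)/2 - 1/2; ϑ = −37·λ_min/(λ_max−λ_min) = sqrt(37).
≈ 6.082763 (to 6 d.p.).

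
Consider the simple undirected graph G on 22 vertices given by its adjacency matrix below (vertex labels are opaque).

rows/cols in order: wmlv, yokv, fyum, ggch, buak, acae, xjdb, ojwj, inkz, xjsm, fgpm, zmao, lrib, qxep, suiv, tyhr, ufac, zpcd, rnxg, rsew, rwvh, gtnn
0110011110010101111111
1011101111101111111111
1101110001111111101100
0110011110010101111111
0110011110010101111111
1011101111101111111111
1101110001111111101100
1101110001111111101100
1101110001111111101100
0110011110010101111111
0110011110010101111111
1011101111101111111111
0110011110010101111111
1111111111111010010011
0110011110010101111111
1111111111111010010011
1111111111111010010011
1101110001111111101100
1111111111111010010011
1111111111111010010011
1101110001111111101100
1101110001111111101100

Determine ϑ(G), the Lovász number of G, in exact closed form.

N(qxep) = {wmlv, yokv, fyum, ggch, buak, acae, xjdb, ojwj, inkz, xjsm, fgpm, zmao, lrib, suiv, zpcd, rwvh, gtnn}, |N(qxep)| = 17.
Vertex xjsm has 15 neighbors: yokv, fyum, acae, xjdb, ojwj, inkz, zmao, qxep, tyhr, ufac, zpcd, rnxg, rsew, rwvh, gtnn.
deg(fgpm) = 15; N(fgpm) = {yokv, fyum, acae, xjdb, ojwj, inkz, zmao, qxep, tyhr, ufac, zpcd, rnxg, rsew, rwvh, gtnn}.
N(yokv) = {wmlv, fyum, ggch, buak, xjdb, ojwj, inkz, xjsm, fgpm, lrib, qxep, suiv, tyhr, ufac, zpcd, rnxg, rsew, rwvh, gtnn}, |N(yokv)| = 19.
G = K_{7,7,5,3}: α = 7 = χ(Ḡ), so ϑ = 7.
≈ 7.000000 (to 6 d.p.).
Lovász sandwich 7 ≤ 7 ≤ 7: collapsed.

7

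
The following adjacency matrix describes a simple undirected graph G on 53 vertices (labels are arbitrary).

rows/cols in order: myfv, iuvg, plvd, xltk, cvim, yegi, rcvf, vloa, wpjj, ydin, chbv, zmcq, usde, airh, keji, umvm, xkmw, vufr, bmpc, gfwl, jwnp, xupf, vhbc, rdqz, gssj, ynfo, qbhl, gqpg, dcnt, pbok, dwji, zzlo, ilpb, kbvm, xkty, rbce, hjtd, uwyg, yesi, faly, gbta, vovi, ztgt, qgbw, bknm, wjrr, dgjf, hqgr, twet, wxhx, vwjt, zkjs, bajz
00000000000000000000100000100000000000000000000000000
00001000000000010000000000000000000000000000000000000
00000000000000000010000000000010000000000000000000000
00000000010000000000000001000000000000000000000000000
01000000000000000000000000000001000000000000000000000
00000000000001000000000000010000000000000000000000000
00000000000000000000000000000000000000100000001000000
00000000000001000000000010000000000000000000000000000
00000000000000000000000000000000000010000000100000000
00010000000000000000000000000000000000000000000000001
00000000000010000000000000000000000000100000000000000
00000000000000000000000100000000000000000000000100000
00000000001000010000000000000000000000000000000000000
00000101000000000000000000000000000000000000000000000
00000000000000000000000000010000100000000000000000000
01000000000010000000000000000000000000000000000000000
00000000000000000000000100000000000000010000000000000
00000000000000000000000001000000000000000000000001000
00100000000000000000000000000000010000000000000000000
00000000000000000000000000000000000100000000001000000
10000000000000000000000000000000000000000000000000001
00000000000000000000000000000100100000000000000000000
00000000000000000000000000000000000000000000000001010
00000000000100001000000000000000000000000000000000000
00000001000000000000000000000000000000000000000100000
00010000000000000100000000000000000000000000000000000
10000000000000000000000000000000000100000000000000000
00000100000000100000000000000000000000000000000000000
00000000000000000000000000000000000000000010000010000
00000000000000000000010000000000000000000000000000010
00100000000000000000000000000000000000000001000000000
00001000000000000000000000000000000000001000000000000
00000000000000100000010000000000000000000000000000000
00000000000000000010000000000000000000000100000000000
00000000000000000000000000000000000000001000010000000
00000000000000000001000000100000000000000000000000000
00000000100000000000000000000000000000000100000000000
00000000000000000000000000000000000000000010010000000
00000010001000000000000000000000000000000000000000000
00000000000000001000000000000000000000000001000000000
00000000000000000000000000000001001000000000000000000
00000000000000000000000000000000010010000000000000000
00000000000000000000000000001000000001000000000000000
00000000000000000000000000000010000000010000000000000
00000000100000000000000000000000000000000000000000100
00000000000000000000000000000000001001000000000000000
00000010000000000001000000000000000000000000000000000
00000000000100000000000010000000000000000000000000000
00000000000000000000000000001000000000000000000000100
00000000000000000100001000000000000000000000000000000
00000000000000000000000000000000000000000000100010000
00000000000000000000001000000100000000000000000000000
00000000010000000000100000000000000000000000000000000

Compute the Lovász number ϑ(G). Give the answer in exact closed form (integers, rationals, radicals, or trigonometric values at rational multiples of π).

N(twet) = {dcnt, vwjt}, |N(twet)| = 2.
Vertex faly has 2 neighbors: xkmw, qgbw.
deg(iuvg) = 2; N(iuvg) = {cvim, umvm}.
deg(vufr) = 2; N(vufr) = {ynfo, wxhx}.
53-vertex 2-regular graph: this is C_{53}, the 53-cycle.
spec(A) ≈ [2.0, 1.985962, 1.944046, 1.874839, 1.779314, 1.658811, 1.515022, 1.349966, 1.165959, 0.965584, 0.751655, 0.527174, 0.295293, 0.059267, -0.177592, -0.411957, -0.64054, -0.86013, -1.067647, -1.260176, -1.435015, -1.589709, -1.722087, -1.830291, -1.912802, -1.968461, -1.996487] (distinct, 6 d.p.).
Lovász: ϑ = −53(-2*cos(pi/53))/(2+-(-1)*2*cos(pi/53)) = 53*cos(pi/53)/(cos(pi/53) + 1).
ϑ(G) ≈ 26.47671.
Lovász sandwich 26 ≤ 53*cos(pi/53)/(cos(pi/53) + 1) ≤ 27: both strict.

53*cos(pi/53)/(cos(pi/53) + 1)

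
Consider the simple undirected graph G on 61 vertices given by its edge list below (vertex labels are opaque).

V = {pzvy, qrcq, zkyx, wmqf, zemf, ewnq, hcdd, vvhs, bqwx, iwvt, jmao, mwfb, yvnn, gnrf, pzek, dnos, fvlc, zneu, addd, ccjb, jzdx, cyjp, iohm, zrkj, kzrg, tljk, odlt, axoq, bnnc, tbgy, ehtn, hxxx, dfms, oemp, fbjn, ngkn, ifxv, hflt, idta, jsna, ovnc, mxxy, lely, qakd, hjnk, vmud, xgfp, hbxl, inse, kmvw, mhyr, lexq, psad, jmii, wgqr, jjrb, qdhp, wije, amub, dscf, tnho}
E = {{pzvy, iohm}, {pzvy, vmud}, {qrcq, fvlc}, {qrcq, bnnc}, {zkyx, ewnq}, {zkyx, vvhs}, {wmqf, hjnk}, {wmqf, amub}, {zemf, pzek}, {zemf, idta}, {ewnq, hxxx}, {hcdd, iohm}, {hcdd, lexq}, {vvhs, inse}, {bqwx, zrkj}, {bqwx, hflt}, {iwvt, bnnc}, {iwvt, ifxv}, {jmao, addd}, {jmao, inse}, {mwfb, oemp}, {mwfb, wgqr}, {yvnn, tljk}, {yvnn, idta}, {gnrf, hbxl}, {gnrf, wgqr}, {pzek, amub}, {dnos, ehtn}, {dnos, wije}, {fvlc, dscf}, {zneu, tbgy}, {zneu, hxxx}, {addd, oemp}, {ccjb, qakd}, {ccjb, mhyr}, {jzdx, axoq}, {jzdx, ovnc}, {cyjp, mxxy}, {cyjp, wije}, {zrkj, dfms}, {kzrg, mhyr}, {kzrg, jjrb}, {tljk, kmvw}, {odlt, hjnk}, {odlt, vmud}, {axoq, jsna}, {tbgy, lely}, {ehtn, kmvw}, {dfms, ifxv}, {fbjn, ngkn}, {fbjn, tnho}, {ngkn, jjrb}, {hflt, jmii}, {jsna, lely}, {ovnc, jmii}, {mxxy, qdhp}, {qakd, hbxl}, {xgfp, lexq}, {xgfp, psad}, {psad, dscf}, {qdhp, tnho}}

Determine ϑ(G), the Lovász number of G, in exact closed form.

61*cos(pi/61)/(cos(pi/61) + 1)

N(zneu) = {tbgy, hxxx}, |N(zneu)| = 2.
Vertex mhyr has 2 neighbors: ccjb, kzrg.
N(tljk) = {yvnn, kmvw}, |N(tljk)| = 2.
N(hbxl) = {gnrf, qakd}, |N(hbxl)| = 2.
G on 61 vertices is 2-regular; connected 2-regular on 61 ⇒ C_{61}.
The 31 distinct eigenvalues: [2.0, 1.9894, 1.957711, 1.905271, 1.832634, 1.74057, 1.630057, 1.502264, 1.358547, 1.200429, 1.029586, 0.847829, 0.657085, 0.459375, 0.256797, 0.051496, -0.154351, -0.358562, -0.558971, -0.753456, -0.939953, -1.116487, -1.281186, -1.432304, -1.56824, -1.687551, -1.788974, -1.871434, -1.934055, -1.976176, -1.997348].
Lovász: ϑ = −61(-2*cos(pi/61))/(2+-(-1)*2*cos(pi/61)) = 61*cos(pi/61)/(cos(pi/61) + 1).
ϑ(G) ≈ 30.479766457.
Check 30 ≤ 61*cos(pi/61)/(cos(pi/61) + 1) ≤ 31: both strict.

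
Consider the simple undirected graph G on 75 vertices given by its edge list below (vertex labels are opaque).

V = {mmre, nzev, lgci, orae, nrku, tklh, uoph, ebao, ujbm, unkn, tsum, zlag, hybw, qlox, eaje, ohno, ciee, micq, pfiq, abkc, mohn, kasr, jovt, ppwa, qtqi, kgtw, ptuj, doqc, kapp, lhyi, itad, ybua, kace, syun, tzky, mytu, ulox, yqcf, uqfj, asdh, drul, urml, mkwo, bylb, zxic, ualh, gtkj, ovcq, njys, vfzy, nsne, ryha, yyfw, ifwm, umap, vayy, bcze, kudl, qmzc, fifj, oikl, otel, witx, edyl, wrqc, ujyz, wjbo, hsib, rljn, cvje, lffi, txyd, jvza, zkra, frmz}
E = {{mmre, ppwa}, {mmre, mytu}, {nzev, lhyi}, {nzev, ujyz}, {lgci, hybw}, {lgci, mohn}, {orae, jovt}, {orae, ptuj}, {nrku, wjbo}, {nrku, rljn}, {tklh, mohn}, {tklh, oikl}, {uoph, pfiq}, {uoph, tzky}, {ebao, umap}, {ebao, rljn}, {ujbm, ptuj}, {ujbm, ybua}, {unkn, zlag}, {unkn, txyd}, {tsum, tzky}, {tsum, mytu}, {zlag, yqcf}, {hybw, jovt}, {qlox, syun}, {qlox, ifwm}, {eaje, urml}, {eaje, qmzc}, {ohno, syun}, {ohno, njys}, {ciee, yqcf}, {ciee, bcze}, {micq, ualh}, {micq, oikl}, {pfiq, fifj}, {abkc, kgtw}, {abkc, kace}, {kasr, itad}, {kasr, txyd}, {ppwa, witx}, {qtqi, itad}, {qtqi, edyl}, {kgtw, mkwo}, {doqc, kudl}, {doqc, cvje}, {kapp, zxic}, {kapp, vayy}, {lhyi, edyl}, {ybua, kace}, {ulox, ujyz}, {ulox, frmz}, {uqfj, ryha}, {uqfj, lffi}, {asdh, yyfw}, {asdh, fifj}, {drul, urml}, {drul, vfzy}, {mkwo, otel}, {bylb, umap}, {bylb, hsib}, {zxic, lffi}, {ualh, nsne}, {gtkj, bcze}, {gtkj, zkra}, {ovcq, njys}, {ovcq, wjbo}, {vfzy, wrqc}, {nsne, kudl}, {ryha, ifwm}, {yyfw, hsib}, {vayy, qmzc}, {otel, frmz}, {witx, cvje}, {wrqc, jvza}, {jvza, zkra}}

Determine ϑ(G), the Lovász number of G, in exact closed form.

N(ifwm) = {qlox, ryha}, |N(ifwm)| = 2.
Vertex kgtw has 2 neighbors: abkc, mkwo.
N(urml) = {eaje, drul}, |N(urml)| = 2.
deg(txyd) = 2; N(txyd) = {unkn, kasr}.
75-vertex 2-regular graph: the odd cycle C_{75}.
A has 38 distinct eigenvalues ≈ [2.0, 1.992986, 1.971992, 1.937166, 1.888753, 1.827091, 1.752613, 1.665842, 1.567387, 1.457937, 1.338261, 1.209198, 1.071654, 0.926592, 0.775031, 0.618034, 0.456702, 0.292166, 0.125581, -0.041885, -0.209057, -0.374763, -0.53784, -0.697144, -0.851559, -1.0, -1.141427, -1.274848, -1.399327, -1.51399, -1.618034, -1.710729, -1.791424, -1.859553, -1.914639, -1.956295, -1.984229, -1.998246].
−75·(-2*cos(pi/75)) / ((2)−(-2*cos(pi/75))) = 75*cos(pi/75)/(cos(pi/75) + 1) = ϑ(G).
= 37.483545848… (decimal).
Lovász sandwich 37 ≤ 75*cos(pi/75)/(cos(pi/75) + 1) ≤ 38: both strict.

75*cos(pi/75)/(cos(pi/75) + 1)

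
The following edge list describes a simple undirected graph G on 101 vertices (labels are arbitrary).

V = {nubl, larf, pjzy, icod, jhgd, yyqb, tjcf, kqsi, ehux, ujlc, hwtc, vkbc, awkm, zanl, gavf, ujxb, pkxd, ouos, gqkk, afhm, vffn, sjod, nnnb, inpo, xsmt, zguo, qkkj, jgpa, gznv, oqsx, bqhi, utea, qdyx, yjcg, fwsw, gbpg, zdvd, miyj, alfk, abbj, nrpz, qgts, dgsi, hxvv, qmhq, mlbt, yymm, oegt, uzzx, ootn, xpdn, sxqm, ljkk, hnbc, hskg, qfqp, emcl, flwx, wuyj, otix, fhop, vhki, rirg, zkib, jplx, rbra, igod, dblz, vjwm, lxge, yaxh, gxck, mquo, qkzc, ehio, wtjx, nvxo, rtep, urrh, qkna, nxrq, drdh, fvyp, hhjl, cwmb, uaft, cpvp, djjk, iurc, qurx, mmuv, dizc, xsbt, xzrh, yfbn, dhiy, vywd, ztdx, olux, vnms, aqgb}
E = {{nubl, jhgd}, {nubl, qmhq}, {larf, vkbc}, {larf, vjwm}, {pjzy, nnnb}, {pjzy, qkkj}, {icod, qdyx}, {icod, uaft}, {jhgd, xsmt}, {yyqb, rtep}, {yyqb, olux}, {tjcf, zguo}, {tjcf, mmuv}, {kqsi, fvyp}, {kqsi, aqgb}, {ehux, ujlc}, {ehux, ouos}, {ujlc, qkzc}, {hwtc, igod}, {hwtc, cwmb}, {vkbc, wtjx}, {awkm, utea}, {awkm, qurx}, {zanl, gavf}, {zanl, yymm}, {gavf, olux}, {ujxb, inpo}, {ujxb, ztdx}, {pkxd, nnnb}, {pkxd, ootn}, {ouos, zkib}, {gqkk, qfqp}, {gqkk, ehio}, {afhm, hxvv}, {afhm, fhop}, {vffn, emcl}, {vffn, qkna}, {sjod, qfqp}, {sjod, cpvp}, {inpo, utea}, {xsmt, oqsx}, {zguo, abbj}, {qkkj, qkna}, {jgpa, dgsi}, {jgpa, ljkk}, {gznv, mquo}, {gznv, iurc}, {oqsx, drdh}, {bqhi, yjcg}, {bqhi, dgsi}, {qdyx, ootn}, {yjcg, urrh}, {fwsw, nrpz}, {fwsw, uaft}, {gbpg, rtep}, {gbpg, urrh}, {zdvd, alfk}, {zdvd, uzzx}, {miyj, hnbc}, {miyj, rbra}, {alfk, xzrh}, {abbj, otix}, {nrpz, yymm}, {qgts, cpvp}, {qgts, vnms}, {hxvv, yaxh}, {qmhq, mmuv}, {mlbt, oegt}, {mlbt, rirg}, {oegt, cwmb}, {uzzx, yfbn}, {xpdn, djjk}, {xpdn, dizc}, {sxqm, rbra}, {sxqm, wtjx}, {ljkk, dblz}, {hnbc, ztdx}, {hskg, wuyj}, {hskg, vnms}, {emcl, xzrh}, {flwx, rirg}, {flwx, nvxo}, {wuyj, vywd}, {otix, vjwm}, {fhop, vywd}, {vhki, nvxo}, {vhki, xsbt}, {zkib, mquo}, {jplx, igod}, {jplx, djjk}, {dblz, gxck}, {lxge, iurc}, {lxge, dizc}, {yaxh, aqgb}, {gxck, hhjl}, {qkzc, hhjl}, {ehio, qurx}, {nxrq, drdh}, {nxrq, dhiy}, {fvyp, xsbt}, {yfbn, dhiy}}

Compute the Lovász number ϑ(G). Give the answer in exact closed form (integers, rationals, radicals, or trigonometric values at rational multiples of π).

N(qdyx) = {icod, ootn}, |N(qdyx)| = 2.
deg(inpo) = 2; N(inpo) = {ujxb, utea}.
N(vhki) = {nvxo, xsbt}, |N(vhki)| = 2.
Vertex nnnb has 2 neighbors: pjzy, pkxd.
G on 101 vertices is 2-regular; the odd cycle C_{101}.
spec(A) ≈ [2.0, 1.996131, 1.98454, 1.96527, 1.938398, 1.904026, 1.862288, 1.813345, 1.757387, 1.694629, 1.625316, 1.549714, 1.468117, 1.38084, 1.288221, 1.190618, 1.088408, 0.981988, 0.871769, 0.758177, 0.641652, 0.522644, 0.401614, 0.279031, 0.155368, 0.031104, -0.093281, -0.217304, -0.340487, -0.462353, -0.582429, -0.700253, -0.815367, -0.927327, -1.035699, -1.140065, -1.240019, -1.335176, -1.425168, -1.509646, -1.588283, -1.660776, -1.726843, -1.78623, -1.838706, -1.884069, -1.922142, -1.952779, -1.975861, -1.991299, -1.999033] (distinct, 6 d.p.).
−101·(-2*cos(pi/101)) / ((2)−(-2*cos(pi/101))) = 101*cos(pi/101)/(cos(pi/101) + 1) = ϑ(G).
≈ 50.48778317 (to 8 d.p.).
Sandwich: α(G)=50 ≤ ϑ(G)=101*cos(pi/101)/(cos(pi/101) + 1) ≤ χ(Ḡ)=51 (both strict).

101*cos(pi/101)/(cos(pi/101) + 1)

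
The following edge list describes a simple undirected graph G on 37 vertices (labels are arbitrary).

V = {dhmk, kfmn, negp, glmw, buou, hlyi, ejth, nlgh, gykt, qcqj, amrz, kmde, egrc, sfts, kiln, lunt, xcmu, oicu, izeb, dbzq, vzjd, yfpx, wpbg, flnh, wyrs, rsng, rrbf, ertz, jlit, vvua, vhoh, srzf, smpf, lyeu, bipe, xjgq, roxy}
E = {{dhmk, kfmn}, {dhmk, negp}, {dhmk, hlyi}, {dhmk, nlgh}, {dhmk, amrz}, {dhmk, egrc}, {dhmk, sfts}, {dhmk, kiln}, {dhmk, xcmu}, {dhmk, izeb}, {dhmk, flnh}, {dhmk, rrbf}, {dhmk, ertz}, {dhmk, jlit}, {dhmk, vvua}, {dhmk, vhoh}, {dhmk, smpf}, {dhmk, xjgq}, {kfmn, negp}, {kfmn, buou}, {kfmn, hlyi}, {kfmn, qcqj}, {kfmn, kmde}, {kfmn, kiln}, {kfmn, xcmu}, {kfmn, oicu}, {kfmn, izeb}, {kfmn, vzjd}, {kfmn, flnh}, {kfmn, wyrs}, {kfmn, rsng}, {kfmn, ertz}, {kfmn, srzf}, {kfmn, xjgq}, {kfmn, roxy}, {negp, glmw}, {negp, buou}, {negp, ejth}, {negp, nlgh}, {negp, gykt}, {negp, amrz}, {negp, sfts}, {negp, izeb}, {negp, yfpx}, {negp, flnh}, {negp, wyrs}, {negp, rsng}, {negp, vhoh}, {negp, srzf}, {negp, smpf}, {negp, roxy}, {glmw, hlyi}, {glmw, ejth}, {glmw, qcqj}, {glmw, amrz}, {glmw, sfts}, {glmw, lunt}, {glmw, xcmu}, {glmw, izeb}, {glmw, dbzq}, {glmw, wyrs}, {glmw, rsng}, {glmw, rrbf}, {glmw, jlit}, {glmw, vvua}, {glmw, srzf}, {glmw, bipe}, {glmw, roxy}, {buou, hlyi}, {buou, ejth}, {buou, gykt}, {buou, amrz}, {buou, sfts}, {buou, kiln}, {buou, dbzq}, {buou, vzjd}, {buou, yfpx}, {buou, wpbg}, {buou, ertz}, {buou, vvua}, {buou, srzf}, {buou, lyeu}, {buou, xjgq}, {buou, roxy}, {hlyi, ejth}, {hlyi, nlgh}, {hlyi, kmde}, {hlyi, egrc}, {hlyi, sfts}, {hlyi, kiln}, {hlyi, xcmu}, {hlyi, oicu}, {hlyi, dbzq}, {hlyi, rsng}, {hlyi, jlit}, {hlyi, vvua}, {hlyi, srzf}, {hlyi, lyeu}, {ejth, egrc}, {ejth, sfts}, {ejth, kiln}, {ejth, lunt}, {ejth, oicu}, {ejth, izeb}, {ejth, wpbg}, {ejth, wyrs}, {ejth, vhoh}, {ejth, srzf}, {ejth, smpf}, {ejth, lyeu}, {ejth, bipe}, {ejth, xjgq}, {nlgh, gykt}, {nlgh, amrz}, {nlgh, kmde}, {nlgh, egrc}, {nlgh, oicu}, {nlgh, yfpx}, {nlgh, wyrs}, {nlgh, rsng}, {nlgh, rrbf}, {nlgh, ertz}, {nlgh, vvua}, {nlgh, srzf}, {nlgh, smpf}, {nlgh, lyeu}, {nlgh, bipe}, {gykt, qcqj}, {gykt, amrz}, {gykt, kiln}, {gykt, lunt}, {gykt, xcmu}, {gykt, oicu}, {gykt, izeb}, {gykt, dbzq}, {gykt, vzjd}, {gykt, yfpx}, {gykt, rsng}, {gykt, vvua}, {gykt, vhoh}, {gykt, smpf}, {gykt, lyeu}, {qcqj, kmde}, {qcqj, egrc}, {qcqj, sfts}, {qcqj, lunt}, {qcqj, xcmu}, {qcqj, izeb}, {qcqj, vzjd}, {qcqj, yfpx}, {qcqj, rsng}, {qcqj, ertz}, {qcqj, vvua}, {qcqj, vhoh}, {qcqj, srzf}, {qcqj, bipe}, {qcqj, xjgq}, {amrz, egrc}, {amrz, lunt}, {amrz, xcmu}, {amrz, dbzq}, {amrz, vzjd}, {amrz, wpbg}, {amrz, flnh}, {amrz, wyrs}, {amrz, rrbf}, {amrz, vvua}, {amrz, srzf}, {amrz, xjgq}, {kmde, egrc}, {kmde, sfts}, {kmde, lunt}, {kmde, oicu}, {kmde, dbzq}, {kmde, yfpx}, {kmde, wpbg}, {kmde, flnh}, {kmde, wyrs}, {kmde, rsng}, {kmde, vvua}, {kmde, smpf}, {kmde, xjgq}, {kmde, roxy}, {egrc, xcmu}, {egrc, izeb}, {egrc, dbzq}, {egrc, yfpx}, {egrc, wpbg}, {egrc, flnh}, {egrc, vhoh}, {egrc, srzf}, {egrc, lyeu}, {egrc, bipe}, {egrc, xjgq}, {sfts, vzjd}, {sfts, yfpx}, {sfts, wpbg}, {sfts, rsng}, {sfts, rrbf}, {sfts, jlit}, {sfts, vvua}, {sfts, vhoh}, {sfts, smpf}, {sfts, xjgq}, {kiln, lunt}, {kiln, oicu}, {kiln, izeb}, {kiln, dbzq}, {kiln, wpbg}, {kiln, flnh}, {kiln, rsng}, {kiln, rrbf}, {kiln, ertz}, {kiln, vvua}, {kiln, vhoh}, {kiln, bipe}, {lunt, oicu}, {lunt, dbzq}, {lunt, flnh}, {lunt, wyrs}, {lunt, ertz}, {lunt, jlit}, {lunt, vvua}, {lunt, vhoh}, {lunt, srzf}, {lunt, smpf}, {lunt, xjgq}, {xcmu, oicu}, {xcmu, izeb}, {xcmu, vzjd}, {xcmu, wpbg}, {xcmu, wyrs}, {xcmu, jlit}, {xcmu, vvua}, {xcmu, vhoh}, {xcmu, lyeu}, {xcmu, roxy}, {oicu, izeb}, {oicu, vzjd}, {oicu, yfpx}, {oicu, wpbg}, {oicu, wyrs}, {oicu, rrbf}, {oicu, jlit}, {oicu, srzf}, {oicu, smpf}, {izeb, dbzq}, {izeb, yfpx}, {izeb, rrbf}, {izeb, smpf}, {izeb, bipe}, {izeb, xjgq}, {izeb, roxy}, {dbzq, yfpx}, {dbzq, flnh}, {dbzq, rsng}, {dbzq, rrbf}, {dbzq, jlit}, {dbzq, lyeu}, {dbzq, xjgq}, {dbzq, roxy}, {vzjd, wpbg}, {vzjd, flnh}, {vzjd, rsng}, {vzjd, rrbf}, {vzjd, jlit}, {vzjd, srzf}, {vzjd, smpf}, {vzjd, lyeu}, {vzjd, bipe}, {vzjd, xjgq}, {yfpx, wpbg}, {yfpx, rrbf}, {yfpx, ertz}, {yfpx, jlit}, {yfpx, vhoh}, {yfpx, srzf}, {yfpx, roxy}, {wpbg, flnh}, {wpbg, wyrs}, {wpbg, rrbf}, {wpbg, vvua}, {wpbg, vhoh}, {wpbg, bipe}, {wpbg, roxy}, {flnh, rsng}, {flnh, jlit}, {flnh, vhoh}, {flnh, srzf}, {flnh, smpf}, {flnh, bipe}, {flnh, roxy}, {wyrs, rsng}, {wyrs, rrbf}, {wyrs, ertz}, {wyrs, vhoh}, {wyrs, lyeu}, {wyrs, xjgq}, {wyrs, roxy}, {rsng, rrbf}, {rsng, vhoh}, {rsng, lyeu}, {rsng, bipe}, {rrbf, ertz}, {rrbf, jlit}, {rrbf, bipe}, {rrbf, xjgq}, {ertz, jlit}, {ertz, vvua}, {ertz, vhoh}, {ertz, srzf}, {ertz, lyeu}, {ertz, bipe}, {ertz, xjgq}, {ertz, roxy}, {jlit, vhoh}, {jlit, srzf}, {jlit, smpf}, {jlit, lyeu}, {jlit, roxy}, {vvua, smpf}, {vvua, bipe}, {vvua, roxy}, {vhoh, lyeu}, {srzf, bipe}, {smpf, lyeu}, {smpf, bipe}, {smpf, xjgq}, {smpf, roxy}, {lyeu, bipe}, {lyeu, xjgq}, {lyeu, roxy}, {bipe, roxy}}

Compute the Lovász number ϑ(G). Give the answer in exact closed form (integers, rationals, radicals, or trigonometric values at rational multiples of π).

sqrt(37)

deg(xjgq) = 18; N(xjgq) = {dhmk, kfmn, buou, ejth, qcqj, amrz, kmde, egrc, sfts, lunt, izeb, dbzq, vzjd, wyrs, rrbf, ertz, smpf, lyeu}.
N(srzf) = {kfmn, negp, glmw, buou, hlyi, ejth, nlgh, qcqj, amrz, egrc, lunt, oicu, vzjd, yfpx, flnh, ertz, jlit, bipe}, |N(srzf)| = 18.
N(egrc) = {dhmk, hlyi, ejth, nlgh, qcqj, amrz, kmde, xcmu, izeb, dbzq, yfpx, wpbg, flnh, vhoh, srzf, lyeu, bipe, xjgq}, |N(egrc)| = 18.
deg(kiln) = 18; N(kiln) = {dhmk, kfmn, buou, hlyi, ejth, gykt, lunt, oicu, izeb, dbzq, wpbg, flnh, rsng, rrbf, ertz, vvua, vhoh, bipe}.
Every vertex has degree 18 (N=37); SR(37,18,8,9) — a Paley graph.
The 3 distinct eigenvalues: [18.0, 2.541381, -3.541381].
ϑ = −N·λ_min/(λ_max−λ_min) = −37·(-sqrt(37)/2 - 1/2)/(18−(-sqrt(37)/2 - 1/2)) = sqrt(37).
= 6.08276253… (decimal).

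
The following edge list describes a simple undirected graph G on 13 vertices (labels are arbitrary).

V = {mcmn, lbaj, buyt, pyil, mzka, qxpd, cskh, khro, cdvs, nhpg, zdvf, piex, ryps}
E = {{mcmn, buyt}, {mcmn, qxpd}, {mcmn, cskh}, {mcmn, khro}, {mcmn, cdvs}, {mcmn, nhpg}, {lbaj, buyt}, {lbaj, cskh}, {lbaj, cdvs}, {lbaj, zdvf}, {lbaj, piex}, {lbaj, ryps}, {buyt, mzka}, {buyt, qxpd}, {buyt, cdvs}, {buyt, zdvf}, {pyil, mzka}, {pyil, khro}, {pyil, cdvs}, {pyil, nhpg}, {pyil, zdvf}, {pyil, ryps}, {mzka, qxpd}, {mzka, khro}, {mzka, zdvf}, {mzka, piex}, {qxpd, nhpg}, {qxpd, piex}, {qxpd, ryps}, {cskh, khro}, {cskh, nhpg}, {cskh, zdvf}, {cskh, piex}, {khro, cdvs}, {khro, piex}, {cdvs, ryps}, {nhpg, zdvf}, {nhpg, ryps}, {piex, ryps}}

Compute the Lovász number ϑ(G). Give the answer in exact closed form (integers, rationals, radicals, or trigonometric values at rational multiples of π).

sqrt(13)

Vertex nhpg has 6 neighbors: mcmn, pyil, qxpd, cskh, zdvf, ryps.
N(cdvs) = {mcmn, lbaj, buyt, pyil, khro, ryps}, |N(cdvs)| = 6.
N(buyt) = {mcmn, lbaj, mzka, qxpd, cdvs, zdvf}, |N(buyt)| = 6.
deg(lbaj) = 6; N(lbaj) = {buyt, cskh, cdvs, zdvf, piex, ryps}.
Every vertex has degree 6 (N=13); SR(13,6,2,3) — a Paley graph.
spec(A) ≈ [6.0, 1.30278, -2.30278] (distinct, 5 d.p.).
With N=13: ϑ(G) = 13·(-(-sqrt(13)/2 - 1/2))/(6−(-sqrt(13)/2 - 1/2)) = sqrt(13).
Numerically 3.605551275.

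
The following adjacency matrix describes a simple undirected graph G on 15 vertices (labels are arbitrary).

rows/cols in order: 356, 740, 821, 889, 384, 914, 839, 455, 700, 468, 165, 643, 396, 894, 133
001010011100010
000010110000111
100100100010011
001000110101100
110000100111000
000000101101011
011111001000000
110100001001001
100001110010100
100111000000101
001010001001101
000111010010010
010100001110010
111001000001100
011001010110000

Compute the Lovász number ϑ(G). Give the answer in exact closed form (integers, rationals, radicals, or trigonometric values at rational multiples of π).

deg(700) = 6; N(700) = {356, 914, 839, 455, 165, 396}.
N(384) = {356, 740, 839, 468, 165, 643}, |N(384)| = 6.
N(839) = {740, 821, 889, 384, 914, 700}, |N(839)| = 6.
N(821) = {356, 889, 839, 165, 894, 133}, |N(821)| = 6.
Every vertex has degree 6 (N=15); Kneser K(6,2) on C(6,2)=15 vertices.
The 3 distinct eigenvalues: [6.0, 1.0, -3.0].
λ_max=6, λ_min=-3; ϑ = −15·λ_min/(λ_max−λ_min) = 5.
ϑ(G) ≈ 5.00000000.

5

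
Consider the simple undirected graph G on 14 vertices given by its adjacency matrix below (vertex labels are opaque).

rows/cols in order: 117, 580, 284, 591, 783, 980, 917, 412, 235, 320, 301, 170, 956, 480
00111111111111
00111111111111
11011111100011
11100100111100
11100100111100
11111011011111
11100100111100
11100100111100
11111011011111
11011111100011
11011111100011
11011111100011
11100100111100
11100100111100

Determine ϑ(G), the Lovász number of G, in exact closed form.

N(591) = {117, 580, 284, 980, 235, 320, 301, 170}, |N(591)| = 8.
deg(117) = 12; N(117) = {284, 591, 783, 980, 917, 412, 235, 320, 301, 170, 956, 480}.
Vertex 235 has 12 neighbors: 117, 580, 284, 591, 783, 917, 412, 320, 301, 170, 956, 480.
Vertex 170 has 10 neighbors: 117, 580, 591, 783, 980, 917, 412, 235, 956, 480.
4 parts of sizes [6, 4, 2, 2]; α(G) = 6 = ϑ (perfect).
ϑ(G) ≈ 6.000000.
α=6, χ(Ḡ)=6; ϑ=6 lies between (collapsed).

6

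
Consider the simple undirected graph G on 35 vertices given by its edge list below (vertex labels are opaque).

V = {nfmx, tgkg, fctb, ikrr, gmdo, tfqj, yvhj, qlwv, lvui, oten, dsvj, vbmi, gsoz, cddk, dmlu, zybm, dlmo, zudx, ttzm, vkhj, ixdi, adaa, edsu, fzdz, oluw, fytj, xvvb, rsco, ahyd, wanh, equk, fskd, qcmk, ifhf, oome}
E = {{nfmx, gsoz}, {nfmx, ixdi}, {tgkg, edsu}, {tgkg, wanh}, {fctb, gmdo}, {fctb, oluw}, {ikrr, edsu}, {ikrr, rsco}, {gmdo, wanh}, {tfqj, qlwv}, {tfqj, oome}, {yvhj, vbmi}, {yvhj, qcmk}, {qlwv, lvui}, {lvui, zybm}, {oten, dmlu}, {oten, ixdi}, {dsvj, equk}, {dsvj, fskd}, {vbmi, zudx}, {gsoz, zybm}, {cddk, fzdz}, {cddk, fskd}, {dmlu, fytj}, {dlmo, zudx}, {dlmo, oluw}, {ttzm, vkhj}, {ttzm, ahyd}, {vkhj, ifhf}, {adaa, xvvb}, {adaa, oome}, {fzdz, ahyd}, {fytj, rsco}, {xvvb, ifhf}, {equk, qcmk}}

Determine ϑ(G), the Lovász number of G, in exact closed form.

35*cos(pi/35)/(cos(pi/35) + 1)

N(qlwv) = {tfqj, lvui}, |N(qlwv)| = 2.
deg(qcmk) = 2; N(qcmk) = {yvhj, equk}.
deg(fctb) = 2; N(fctb) = {gmdo, oluw}.
deg(xvvb) = 2; N(xvvb) = {adaa, ifhf}.
2-regular, N=35; a single 35-cycle (edge-transitive).
A has 18 distinct eigenvalues ≈ [2.0, 1.968, 1.872, 1.717, 1.506, 1.247, 0.948, 0.618, 0.268, -0.09, -0.445, -0.786, -1.102, -1.382, -1.618, -1.802, -1.928, -1.992].
Lovász: ϑ = −35(-2*cos(pi/35))/(2+-(-1)*2*cos(pi/35)) = 35*cos(pi/35)/(cos(pi/35) + 1).
≈ 17.4647040 (to 7 d.p.).
Sandwich: α(G)=17 ≤ ϑ(G)=35*cos(pi/35)/(cos(pi/35) + 1) ≤ χ(Ḡ)=18 (both strict).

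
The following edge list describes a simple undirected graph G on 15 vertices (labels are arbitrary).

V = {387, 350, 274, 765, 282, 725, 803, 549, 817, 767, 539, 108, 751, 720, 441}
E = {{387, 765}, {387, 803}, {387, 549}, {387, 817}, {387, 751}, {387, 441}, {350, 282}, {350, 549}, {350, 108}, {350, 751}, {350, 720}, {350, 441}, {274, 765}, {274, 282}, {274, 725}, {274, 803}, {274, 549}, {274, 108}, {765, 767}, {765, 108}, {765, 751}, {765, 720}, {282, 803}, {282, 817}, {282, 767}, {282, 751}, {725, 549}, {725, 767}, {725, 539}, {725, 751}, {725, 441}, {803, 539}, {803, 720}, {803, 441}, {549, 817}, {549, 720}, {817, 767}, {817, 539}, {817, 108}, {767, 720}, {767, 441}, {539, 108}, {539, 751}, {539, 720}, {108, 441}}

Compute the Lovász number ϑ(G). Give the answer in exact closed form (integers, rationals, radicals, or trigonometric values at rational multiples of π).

Vertex 108 has 6 neighbors: 350, 274, 765, 817, 539, 441.
N(387) = {765, 803, 549, 817, 751, 441}, |N(387)| = 6.
N(274) = {765, 282, 725, 803, 549, 108}, |N(274)| = 6.
N(441) = {387, 350, 725, 803, 767, 108}, |N(441)| = 6.
deg(v) = 6 for all v (|V|=15); this is K(6,2), the Kneser graph.
The 3 distinct eigenvalues: [6.0, 1.0, -3.0].
λ_max=6, λ_min=-3; ϑ = −15·λ_min/(λ_max−λ_min) = 5.
= 5.00000… (decimal).

5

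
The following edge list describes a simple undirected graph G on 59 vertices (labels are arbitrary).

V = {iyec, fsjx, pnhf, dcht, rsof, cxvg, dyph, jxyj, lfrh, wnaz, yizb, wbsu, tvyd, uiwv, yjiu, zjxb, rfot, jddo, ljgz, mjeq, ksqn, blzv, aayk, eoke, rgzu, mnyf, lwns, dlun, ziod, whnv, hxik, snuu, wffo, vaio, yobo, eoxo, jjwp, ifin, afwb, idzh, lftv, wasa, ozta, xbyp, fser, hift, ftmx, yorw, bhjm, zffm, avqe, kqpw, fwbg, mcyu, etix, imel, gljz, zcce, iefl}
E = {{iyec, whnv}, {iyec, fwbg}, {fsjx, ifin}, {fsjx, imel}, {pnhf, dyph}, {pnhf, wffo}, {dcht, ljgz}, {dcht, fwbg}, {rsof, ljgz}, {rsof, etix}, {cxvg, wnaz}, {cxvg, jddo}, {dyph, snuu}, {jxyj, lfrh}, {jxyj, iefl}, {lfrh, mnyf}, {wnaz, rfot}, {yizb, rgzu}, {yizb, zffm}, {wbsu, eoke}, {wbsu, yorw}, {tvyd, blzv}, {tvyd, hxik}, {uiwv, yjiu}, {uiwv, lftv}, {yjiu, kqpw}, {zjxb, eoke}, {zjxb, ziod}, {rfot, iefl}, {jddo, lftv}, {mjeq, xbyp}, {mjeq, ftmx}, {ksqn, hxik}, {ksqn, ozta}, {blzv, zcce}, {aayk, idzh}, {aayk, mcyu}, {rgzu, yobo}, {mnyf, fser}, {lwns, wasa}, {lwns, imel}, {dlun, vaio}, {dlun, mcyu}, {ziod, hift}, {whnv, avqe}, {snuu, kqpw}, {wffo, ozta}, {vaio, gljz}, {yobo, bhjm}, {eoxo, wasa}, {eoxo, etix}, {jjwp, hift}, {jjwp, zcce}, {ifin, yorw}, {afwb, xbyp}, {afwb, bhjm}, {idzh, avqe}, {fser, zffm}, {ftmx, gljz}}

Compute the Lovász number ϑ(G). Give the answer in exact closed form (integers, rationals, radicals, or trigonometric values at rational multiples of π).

Vertex yobo has 2 neighbors: rgzu, bhjm.
deg(iyec) = 2; N(iyec) = {whnv, fwbg}.
N(iefl) = {jxyj, rfot}, |N(iefl)| = 2.
Vertex dlun has 2 neighbors: vaio, mcyu.
Every vertex has degree 2 (N=59); this is C_{59}, the 59-cycle.
Distinct eigenvalues (to 5 d.p.): [2.0, 1.98867, 1.95481, 1.8988, 1.82127, 1.72311, 1.60542, 1.46955, 1.31702, 1.14957, 0.9691, 0.77765, 0.57738, 0.37058, 0.15957, -0.05324, -0.26545, -0.47465, -0.67848, -0.87461, -1.06084, -1.23505, -1.39526, -1.53967, -1.66663, -1.7747, -1.86267, -1.92954, -1.97454, -1.99717].
−59·(-2*cos(pi/59)) / ((2)−(-2*cos(pi/59))) = 59*cos(pi/59)/(cos(pi/59) + 1) = ϑ(G).
≈ 29.47908 (to 5 d.p.).
29 ≤ 59*cos(pi/59)/(cos(pi/59) + 1) ≤ 30: both strict.

59*cos(pi/59)/(cos(pi/59) + 1)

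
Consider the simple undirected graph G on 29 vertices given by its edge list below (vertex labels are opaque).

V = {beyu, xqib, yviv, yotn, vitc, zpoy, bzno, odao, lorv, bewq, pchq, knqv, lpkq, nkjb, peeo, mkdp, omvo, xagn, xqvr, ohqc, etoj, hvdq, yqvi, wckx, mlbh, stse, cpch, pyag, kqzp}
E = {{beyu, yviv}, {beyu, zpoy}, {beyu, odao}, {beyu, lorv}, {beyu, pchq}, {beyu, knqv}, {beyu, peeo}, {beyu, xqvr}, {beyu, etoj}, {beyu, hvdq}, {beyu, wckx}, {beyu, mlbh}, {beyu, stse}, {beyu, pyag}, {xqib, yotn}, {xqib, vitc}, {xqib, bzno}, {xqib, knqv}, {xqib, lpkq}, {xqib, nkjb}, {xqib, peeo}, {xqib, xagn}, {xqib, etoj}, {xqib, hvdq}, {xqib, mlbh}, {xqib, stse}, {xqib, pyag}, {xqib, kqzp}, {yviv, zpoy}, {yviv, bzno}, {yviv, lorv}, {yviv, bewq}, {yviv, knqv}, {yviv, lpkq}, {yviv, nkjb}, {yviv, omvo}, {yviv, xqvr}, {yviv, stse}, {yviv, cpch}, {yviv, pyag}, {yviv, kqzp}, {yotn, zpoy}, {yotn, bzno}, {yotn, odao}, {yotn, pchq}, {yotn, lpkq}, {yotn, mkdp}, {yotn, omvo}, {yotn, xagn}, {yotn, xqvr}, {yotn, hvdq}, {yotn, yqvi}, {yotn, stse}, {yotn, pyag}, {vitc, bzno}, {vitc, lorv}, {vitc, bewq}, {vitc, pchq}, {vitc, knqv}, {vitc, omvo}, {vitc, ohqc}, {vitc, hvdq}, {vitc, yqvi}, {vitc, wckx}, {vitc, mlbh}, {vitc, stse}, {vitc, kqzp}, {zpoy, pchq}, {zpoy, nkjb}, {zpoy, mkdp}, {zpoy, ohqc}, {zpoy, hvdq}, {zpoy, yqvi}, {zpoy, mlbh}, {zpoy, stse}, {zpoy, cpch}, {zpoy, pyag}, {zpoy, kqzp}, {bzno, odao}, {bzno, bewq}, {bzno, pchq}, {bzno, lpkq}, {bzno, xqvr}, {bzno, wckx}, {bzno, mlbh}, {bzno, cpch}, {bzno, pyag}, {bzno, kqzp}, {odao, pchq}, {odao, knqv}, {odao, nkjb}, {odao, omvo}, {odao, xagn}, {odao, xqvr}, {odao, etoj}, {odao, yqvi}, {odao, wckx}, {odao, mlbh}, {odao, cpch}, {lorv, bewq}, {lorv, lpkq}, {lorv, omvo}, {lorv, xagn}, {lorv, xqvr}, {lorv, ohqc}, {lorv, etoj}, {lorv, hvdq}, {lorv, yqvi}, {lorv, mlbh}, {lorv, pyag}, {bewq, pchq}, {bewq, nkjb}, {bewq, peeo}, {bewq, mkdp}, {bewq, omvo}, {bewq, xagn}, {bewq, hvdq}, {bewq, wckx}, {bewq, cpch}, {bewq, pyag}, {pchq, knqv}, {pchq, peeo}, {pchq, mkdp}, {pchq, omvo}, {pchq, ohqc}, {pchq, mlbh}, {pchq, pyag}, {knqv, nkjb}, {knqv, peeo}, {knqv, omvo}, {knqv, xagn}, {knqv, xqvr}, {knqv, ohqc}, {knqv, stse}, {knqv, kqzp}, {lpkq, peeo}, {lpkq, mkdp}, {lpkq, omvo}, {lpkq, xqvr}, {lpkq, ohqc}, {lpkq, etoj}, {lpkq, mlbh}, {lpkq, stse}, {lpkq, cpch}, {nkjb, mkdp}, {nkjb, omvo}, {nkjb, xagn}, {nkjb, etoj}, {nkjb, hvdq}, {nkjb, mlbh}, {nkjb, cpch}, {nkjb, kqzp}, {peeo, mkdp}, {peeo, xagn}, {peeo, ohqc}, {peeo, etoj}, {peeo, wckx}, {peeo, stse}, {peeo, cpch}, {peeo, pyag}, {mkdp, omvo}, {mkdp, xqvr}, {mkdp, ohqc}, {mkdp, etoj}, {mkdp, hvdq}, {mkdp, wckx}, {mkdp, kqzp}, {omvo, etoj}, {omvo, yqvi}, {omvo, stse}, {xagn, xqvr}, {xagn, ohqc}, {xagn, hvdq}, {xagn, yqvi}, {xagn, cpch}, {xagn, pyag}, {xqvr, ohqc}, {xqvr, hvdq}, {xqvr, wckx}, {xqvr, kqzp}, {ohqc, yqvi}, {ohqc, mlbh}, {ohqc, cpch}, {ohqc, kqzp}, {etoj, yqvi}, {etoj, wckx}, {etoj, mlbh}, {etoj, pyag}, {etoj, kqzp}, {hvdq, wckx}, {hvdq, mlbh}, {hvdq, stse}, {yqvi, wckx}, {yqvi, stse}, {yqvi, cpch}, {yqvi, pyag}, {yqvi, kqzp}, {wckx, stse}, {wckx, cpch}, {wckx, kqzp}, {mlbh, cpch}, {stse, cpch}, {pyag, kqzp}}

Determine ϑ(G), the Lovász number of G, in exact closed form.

sqrt(29)

N(yqvi) = {yotn, vitc, zpoy, odao, lorv, omvo, xagn, ohqc, etoj, wckx, stse, cpch, pyag, kqzp}, |N(yqvi)| = 14.
Vertex xqib has 14 neighbors: yotn, vitc, bzno, knqv, lpkq, nkjb, peeo, xagn, etoj, hvdq, mlbh, stse, pyag, kqzp.
N(beyu) = {yviv, zpoy, odao, lorv, pchq, knqv, peeo, xqvr, etoj, hvdq, wckx, mlbh, stse, pyag}, |N(beyu)| = 14.
deg(peeo) = 14; N(peeo) = {beyu, xqib, bewq, pchq, knqv, lpkq, mkdp, xagn, ohqc, etoj, wckx, stse, cpch, pyag}.
Regular of degree 14 on 29 vertices: strongly regular (29,14,6,7).
Distinct eigenvalues (to 4 d.p.): [14.0, 2.1926, -3.1926].
Lovász (edge-transitive): ϑ = −29·(-sqrt(29)/2 - 1/2)/((14)−(-sqrt(29)/2 - 1/2)) = sqrt(29).
= 5.385165… (decimal).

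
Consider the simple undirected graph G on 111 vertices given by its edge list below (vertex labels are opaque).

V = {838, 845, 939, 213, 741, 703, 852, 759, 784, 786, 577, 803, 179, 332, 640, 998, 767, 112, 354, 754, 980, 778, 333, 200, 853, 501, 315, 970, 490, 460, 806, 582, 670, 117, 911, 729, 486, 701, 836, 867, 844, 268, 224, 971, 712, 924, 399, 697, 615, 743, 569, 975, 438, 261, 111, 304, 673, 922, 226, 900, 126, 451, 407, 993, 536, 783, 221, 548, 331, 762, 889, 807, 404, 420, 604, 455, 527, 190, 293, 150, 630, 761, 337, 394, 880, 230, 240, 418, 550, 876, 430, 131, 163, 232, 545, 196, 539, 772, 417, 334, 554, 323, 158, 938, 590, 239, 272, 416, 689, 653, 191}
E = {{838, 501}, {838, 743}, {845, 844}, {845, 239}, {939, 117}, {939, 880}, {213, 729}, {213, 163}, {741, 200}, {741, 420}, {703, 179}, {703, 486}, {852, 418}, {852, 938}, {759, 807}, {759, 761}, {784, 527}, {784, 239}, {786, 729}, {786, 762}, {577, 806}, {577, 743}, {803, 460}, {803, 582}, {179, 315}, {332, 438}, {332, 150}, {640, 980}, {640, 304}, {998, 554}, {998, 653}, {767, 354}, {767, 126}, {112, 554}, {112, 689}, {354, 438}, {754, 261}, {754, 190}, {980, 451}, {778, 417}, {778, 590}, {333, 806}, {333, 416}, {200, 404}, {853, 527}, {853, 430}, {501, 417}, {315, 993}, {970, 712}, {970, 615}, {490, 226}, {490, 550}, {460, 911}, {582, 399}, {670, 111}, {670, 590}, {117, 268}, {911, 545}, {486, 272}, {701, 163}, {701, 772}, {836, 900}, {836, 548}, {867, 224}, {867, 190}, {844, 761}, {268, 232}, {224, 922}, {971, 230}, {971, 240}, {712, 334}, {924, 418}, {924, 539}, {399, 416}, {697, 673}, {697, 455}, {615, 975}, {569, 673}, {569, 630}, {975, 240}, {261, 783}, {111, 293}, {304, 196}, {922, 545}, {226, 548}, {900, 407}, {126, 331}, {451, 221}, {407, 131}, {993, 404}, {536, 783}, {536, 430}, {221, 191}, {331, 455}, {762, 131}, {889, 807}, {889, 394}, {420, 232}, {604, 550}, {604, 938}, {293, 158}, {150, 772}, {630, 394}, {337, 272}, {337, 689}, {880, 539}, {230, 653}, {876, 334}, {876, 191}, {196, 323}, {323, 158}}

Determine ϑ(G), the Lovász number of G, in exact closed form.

111*cos(pi/111)/(cos(pi/111) + 1)

Vertex 803 has 2 neighbors: 460, 582.
Vertex 404 has 2 neighbors: 200, 993.
Vertex 332 has 2 neighbors: 438, 150.
deg(853) = 2; N(853) = {527, 430}.
G on 111 vertices is 2-regular; a single 111-cycle (edge-transitive).
A has 56 distinct eigenvalues ≈ [2.0, 1.996797, 1.987197, 1.971232, 1.948952, 1.920429, 1.885755, 1.84504, 1.798414, 1.746028, 1.688049, 1.624662, 1.556072, 1.482496, 1.404172, 1.321349, 1.234294, 1.143286, 1.048615, 0.950584, 0.849509, 0.745713, 0.639528, 0.531294, 0.421359, 0.310073, 0.197795, 0.084882, -0.028302, -0.141395, -0.254036, -0.365862, -0.476517, -0.585646, -0.692898, -0.797931, -0.900407, -1.0, -1.096389, -1.189266, -1.278334, -1.363307, -1.443912, -1.519892, -1.591004, -1.657019, -1.717727, -1.772931, -1.822457, -1.866145, -1.903855, -1.935466, -1.960877, -1.980007, -1.992795, -1.999199].
−111·(-2*cos(pi/111)) / ((2)−(-2*cos(pi/111))) = 111*cos(pi/111)/(cos(pi/111) + 1) = ϑ(G).
= 55.488884… (decimal).
α=55, χ(Ḡ)=56; ϑ=111*cos(pi/111)/(cos(pi/111) + 1) lies between (both strict).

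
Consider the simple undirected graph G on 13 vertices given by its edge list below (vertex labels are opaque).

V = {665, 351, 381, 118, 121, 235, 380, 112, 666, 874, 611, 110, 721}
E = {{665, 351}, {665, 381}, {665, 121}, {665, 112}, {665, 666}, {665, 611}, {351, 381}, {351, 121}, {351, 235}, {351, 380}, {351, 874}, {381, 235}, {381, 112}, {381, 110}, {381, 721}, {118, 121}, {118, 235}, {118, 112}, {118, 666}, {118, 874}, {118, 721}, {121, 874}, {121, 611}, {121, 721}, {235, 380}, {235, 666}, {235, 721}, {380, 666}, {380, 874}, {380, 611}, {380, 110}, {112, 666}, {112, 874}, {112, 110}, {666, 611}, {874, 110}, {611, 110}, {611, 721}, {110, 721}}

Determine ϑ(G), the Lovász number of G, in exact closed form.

sqrt(13)

N(112) = {665, 381, 118, 666, 874, 110}, |N(112)| = 6.
Vertex 235 has 6 neighbors: 351, 381, 118, 380, 666, 721.
deg(665) = 6; N(665) = {351, 381, 121, 112, 666, 611}.
Vertex 380 has 6 neighbors: 351, 235, 666, 874, 611, 110.
6-regular, N=13; strongly regular (13,6,2,3).
spec(A) ≈ [6.0, 1.302776, -2.302776] (distinct, 6 d.p.).
ϑ = −N·λ_min/(λ_max−λ_min) = −13·(-sqrt(13)/2 - 1/2)/(6−(-sqrt(13)/2 - 1/2)) = sqrt(13).
ϑ(G) ≈ 3.605551275.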